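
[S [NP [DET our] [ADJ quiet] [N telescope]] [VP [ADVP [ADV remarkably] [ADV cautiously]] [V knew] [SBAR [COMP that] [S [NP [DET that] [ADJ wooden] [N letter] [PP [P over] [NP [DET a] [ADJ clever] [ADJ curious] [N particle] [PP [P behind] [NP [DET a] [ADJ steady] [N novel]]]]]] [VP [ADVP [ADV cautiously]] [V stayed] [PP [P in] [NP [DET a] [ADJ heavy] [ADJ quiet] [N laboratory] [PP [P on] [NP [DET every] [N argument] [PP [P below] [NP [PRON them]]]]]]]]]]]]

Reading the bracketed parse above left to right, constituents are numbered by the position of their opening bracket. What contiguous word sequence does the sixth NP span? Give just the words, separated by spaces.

every argument below them

In left-to-right order the NP constituents are "our quiet telescope"; "that wooden letter over a clever curious particle behind a steady novel"; "a clever curious particle behind a steady novel"; "a steady novel"; "a heavy quiet laboratory on every argument below them"; "every argument below them"; "them". Number 6 is "every argument below them".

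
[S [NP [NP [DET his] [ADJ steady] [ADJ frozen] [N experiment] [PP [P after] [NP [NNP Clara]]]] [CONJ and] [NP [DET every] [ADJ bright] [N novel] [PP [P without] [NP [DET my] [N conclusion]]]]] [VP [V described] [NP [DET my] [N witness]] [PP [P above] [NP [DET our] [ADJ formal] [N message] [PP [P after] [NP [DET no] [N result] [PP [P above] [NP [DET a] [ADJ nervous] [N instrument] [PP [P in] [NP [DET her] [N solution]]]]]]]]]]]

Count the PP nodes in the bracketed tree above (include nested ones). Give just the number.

6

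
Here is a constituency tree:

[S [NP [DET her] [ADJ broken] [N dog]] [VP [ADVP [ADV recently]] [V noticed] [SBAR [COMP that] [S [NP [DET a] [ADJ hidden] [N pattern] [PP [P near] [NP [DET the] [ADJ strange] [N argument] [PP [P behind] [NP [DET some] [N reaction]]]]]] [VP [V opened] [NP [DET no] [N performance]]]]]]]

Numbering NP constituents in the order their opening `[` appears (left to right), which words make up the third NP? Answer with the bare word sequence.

the strange argument behind some reaction

Opening `[NP` markers occur at word positions 1, 7, 11, 15, 18; the third of these opens the constituent [NP the strange argument behind some reaction].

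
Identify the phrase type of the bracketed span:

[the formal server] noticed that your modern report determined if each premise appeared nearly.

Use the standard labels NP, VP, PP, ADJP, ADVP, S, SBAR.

NP

The bracketed span "the formal server" is headed by "server", making it a noun phrase (NP).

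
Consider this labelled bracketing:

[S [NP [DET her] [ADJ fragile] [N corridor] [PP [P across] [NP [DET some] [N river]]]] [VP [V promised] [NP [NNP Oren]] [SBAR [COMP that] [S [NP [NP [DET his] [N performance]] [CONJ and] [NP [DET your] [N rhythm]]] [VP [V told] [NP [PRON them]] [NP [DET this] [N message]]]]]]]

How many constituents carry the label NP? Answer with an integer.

8

The NP constituents are: [NP her fragile corridor across some river]; [NP some river]; [NP Oren]; [NP his performance and your rhythm]; [NP his performance]; [NP your rhythm] …. Total: 8.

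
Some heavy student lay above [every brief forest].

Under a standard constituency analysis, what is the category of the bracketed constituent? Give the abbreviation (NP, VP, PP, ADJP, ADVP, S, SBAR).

NP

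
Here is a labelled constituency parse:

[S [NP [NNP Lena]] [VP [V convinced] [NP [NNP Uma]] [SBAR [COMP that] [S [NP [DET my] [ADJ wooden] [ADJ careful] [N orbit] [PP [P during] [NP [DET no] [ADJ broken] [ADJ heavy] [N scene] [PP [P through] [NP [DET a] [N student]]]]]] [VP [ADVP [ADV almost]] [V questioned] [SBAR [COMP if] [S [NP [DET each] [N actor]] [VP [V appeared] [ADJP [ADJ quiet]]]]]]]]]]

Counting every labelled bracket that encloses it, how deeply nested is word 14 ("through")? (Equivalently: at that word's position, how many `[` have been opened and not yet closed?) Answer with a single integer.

9

Path from the root down to the word: S → VP → SBAR → S → NP → PP → NP → PP → P. That is 9 enclosing brackets.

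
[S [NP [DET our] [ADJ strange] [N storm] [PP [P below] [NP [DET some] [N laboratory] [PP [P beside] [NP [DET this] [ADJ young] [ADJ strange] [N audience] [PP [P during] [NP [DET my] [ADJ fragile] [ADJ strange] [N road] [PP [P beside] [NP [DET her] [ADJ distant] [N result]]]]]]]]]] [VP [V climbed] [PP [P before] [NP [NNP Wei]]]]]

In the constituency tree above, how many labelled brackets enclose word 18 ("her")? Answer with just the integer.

11

The word sits inside DET, which is inside NP, inside PP, inside NP, inside PP, inside NP, inside PP, inside NP, inside PP, inside NP, inside S — 11 brackets in all.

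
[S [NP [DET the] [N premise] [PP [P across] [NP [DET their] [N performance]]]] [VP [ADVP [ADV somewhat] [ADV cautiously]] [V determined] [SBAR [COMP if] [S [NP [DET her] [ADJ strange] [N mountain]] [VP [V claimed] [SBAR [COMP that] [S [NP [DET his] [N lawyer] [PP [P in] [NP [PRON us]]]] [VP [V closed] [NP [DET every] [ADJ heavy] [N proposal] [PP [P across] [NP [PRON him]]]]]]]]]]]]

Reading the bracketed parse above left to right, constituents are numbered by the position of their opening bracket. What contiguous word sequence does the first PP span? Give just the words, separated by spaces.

across their performance

In left-to-right order the PP constituents are "across their performance"; "in us"; "across him". Number 1 is "across their performance".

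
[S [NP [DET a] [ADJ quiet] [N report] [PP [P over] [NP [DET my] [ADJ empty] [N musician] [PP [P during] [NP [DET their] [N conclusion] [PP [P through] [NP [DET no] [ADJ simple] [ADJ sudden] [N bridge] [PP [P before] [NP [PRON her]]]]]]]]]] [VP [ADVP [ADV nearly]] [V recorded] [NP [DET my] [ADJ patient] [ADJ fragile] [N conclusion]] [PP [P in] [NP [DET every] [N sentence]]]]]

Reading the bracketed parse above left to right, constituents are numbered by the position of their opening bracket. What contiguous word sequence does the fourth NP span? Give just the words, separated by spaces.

Opening `[NP` markers occur at word positions 1, 5, 9, 12, 17, 20, 25; the fourth of these opens the constituent [NP no simple sudden bridge before her].

no simple sudden bridge before her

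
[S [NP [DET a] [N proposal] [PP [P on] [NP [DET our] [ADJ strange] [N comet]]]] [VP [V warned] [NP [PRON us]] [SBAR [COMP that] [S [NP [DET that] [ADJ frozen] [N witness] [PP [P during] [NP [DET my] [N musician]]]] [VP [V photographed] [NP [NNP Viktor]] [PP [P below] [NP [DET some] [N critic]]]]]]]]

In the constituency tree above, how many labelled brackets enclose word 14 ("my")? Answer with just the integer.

8

The word sits inside DET, which is inside NP, inside PP, inside NP, inside S, inside SBAR, inside VP, inside S — 8 brackets in all.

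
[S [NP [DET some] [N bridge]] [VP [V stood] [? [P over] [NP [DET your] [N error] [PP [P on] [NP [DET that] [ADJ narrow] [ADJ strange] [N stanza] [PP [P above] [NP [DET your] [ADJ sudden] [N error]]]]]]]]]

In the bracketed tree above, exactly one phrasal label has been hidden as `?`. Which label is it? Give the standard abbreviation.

A constituent whose immediate children are P 'over', NP is a prepositional phrase: PP.

PP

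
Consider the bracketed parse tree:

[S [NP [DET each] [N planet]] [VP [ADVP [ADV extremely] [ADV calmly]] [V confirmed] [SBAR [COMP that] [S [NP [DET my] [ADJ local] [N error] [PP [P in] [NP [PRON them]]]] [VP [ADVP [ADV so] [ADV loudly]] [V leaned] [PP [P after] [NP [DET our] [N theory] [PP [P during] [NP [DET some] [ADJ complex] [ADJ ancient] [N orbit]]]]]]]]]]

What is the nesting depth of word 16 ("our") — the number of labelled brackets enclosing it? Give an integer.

The word sits inside DET, which is inside NP, inside PP, inside VP, inside S, inside SBAR, inside VP, inside S — 8 brackets in all.

8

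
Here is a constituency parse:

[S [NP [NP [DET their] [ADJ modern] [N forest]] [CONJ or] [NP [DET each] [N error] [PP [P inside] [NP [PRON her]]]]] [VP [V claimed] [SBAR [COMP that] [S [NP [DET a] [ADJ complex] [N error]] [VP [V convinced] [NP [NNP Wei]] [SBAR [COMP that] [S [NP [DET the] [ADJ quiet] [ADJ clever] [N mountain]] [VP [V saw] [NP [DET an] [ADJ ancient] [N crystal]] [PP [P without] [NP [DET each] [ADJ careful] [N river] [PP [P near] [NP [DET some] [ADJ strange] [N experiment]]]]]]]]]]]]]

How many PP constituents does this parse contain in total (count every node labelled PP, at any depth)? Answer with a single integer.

Scanning left to right, an opening `[PP` appears at word positions 7, 25, 29 — 3 in total.

3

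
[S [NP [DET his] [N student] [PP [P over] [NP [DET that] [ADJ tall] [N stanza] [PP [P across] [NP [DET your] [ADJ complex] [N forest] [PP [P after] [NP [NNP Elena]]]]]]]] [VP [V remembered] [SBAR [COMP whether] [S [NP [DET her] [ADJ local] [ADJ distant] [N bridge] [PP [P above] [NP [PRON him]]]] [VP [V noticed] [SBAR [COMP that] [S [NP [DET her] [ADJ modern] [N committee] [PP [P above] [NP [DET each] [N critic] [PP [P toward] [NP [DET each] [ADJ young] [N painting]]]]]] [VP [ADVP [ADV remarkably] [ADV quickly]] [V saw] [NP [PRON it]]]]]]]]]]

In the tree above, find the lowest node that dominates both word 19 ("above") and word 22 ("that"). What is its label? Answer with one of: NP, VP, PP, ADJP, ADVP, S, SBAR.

S

Word 19 lies under S → VP → SBAR → S → NP → PP → P; word 22 lies under S → VP → SBAR → S → VP → SBAR → COMP. The lowest shared node is the S.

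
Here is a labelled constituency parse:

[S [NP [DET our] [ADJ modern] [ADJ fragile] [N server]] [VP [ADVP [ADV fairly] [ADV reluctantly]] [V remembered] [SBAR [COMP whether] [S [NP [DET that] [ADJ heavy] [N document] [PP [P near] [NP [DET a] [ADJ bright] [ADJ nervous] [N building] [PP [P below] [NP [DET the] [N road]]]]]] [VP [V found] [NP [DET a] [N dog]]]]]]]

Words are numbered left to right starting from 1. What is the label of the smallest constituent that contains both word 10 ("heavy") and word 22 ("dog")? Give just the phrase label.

S

Both words fall inside [S that heavy document near a bright nervous building below the road found a dog] (words 9–22), and no smaller constituent contains them both. Label: S.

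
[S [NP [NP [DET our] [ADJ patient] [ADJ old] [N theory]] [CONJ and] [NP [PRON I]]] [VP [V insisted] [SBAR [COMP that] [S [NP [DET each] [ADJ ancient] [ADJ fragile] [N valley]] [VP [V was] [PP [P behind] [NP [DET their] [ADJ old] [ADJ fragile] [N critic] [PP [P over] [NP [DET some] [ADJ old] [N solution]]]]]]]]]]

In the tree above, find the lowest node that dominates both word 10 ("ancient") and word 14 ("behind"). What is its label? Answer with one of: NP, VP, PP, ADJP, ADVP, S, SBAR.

Word 10 lies under S → VP → SBAR → S → NP → ADJ; word 14 lies under S → VP → SBAR → S → VP → PP → P. The lowest shared node is the S.

S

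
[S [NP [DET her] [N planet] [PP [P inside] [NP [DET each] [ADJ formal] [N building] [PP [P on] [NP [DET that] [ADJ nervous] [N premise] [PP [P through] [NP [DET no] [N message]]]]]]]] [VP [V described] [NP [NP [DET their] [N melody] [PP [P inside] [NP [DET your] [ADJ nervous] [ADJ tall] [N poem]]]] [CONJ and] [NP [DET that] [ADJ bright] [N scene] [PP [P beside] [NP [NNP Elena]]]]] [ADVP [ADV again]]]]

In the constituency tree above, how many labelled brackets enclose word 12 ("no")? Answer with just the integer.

9

The word sits inside DET, which is inside NP, inside PP, inside NP, inside PP, inside NP, inside PP, inside NP, inside S — 9 brackets in all.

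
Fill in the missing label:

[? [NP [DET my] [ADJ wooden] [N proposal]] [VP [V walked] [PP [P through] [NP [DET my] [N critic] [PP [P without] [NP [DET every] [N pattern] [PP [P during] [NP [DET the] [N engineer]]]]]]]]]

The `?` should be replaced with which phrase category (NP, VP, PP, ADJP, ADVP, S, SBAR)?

S

Looking at what the `?` directly dominates — NP, VP — this is a clause (S).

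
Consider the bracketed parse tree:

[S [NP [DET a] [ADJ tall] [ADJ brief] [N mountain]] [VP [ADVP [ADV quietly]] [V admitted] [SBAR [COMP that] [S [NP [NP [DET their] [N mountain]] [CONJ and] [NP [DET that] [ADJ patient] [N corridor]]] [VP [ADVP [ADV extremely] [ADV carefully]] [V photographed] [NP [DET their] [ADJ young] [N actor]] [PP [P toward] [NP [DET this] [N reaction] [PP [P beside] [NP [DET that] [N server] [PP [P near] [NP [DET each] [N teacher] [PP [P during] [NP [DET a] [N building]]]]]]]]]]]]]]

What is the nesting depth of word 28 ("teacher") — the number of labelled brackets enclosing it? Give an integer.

12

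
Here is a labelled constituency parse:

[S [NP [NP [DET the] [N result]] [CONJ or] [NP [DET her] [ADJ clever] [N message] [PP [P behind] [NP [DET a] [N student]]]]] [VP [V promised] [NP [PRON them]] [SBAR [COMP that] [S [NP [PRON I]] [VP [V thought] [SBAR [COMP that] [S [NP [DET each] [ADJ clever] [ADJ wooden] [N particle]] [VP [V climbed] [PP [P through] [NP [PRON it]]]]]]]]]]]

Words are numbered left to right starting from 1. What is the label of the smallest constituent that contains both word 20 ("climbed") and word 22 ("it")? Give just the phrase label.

Word 20 lies under S → VP → SBAR → S → VP → SBAR → S → VP → V; word 22 lies under S → VP → SBAR → S → VP → SBAR → S → VP → PP → NP → PRON. The lowest shared node is the VP.

VP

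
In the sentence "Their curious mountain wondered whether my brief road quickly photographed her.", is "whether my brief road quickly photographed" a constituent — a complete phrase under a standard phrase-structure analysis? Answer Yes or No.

"whether" belongs to the complementizer "whether" while "photographed" belongs to the clause "my brief road quickly photographed her"; a span that runs across that boundary is not a single phrase.

No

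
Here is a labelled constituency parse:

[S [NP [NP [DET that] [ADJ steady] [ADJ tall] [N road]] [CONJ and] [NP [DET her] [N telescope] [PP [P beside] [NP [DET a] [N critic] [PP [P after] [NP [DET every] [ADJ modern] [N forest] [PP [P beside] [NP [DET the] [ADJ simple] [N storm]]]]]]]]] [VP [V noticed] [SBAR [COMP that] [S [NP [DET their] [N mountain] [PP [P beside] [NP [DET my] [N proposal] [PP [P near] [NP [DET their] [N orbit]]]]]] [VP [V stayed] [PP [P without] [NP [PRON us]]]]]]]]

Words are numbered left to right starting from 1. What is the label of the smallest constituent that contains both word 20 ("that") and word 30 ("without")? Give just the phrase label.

SBAR

Word 20 lies under S → VP → SBAR → COMP; word 30 lies under S → VP → SBAR → S → VP → PP → P. The lowest shared node is the SBAR.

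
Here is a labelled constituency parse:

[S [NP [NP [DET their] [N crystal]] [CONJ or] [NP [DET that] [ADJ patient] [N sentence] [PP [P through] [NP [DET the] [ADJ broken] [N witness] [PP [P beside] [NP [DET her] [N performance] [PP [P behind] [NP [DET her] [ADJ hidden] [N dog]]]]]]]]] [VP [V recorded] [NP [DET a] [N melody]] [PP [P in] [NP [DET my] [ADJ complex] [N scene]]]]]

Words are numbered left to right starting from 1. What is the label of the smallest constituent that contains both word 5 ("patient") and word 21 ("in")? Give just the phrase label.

Both words fall inside [S their crystal or that patient sentence through the broken witness beside her performance behind her hidden dog recorded a melody in my complex scene] (words 1–24), and no smaller constituent contains them both. Label: S.

S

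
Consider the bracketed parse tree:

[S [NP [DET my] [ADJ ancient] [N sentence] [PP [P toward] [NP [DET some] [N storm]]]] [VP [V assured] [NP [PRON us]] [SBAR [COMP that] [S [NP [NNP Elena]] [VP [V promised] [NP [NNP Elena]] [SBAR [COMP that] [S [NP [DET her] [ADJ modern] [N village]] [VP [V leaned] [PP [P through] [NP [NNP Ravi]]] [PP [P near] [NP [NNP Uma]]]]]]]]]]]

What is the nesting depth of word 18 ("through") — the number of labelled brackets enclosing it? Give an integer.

Path from the root down to the word: S → VP → SBAR → S → VP → SBAR → S → VP → PP → P. That is 10 enclosing brackets.

10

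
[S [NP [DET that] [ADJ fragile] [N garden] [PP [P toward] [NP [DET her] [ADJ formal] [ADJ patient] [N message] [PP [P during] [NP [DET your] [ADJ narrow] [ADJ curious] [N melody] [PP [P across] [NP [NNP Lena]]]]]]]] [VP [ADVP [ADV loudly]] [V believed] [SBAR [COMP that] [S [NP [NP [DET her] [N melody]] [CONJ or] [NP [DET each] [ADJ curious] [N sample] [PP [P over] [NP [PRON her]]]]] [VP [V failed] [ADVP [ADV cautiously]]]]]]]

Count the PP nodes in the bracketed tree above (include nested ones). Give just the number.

4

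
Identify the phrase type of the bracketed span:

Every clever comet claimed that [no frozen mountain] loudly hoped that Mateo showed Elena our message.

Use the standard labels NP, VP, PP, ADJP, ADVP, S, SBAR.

"mountain" is the head of the bracketed span, so the span is a noun phrase: NP.

NP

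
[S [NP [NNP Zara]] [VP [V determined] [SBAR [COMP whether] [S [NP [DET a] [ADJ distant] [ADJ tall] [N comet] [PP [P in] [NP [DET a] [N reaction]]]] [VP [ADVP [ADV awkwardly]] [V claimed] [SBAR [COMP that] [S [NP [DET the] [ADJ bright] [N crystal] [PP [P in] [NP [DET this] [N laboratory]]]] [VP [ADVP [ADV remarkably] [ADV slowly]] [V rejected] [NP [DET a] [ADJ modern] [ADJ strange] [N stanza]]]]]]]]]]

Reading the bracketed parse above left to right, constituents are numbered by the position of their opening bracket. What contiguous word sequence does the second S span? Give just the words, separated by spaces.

a distant tall comet in a reaction awkwardly claimed that the bright crystal in this laboratory remarkably slowly rejected a modern strange stanza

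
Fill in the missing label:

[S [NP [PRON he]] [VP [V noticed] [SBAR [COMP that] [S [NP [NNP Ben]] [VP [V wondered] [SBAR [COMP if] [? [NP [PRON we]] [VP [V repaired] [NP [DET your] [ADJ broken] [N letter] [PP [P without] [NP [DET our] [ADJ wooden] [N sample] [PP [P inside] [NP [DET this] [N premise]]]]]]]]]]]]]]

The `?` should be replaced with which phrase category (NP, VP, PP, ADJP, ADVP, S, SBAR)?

S

Looking at what the `?` directly dominates — NP, VP — this is a clause (S).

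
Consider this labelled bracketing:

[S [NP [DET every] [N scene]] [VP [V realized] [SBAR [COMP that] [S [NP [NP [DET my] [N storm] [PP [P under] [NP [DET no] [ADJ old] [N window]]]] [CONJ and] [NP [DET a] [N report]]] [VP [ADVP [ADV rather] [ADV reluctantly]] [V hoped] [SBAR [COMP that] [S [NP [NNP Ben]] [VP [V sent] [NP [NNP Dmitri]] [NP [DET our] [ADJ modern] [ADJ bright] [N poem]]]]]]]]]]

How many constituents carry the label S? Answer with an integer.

3

Scanning left to right, an opening `[S` appears at word positions 1, 5, 18 — 3 in total.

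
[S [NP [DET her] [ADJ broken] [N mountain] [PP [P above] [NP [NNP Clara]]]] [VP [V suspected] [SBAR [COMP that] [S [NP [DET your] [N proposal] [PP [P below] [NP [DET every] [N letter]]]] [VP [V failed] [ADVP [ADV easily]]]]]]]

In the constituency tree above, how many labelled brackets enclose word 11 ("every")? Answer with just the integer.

8

Path from the root down to the word: S → VP → SBAR → S → NP → PP → NP → DET. That is 8 enclosing brackets.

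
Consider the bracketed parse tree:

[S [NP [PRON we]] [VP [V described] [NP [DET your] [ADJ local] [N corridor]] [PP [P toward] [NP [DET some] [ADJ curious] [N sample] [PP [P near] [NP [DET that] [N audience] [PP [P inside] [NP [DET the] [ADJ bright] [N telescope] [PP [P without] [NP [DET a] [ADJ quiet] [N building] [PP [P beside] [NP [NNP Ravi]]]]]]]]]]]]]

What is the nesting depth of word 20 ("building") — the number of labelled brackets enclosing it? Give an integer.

11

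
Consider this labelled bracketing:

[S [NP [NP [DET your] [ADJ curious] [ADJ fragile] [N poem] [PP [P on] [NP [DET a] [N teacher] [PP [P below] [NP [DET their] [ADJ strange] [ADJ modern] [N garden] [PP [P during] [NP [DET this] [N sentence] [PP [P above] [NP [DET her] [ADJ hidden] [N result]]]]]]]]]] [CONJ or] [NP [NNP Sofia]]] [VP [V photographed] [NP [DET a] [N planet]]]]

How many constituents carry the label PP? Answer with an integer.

Listing each PP by its span: [PP on a teacher below their strange modern garden during this sentence above her hidden result]; [PP below their strange modern garden during this sentence above her hidden result]; [PP during this sentence above her hidden result]; [PP above her hidden result] — that makes 4.

4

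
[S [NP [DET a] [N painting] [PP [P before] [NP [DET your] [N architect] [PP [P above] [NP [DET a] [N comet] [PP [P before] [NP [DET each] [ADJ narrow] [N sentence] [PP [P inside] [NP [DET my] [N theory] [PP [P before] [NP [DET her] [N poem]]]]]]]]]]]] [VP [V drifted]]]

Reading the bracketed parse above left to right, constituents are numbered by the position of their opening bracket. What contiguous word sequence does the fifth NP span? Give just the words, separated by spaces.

my theory before her poem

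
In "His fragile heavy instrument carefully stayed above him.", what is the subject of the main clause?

his fragile heavy instrument

In the main clause the verb is "stayed"; the NP preceding it, "his fragile heavy instrument", is the subject.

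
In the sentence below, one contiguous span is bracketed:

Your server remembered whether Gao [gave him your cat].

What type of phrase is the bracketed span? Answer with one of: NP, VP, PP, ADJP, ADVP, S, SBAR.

VP

The span is built around the verb "gave" — a verb phrase (VP).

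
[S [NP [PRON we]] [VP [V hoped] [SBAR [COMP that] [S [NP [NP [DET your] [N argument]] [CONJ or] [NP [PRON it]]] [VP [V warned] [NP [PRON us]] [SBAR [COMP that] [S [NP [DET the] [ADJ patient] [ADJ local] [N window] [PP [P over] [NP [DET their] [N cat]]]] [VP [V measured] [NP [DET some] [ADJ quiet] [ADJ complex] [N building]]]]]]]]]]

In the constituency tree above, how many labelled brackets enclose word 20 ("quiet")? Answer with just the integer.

10

Counting open brackets not yet closed at "quiet": [S [VP [SBAR [S [VP [SBAR [S [VP [NP [ADJ = 10.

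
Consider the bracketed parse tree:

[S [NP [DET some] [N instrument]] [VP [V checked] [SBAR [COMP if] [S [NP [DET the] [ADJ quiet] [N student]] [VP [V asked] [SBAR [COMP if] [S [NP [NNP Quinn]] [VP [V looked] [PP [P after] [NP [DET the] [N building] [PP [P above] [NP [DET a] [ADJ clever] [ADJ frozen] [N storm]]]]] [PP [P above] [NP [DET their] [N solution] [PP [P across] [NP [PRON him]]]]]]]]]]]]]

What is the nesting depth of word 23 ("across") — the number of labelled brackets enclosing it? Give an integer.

Path from the root down to the word: S → VP → SBAR → S → VP → SBAR → S → VP → PP → NP → PP → P. That is 12 enclosing brackets.

12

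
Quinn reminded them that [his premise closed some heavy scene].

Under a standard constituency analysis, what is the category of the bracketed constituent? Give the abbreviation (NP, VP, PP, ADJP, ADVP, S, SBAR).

S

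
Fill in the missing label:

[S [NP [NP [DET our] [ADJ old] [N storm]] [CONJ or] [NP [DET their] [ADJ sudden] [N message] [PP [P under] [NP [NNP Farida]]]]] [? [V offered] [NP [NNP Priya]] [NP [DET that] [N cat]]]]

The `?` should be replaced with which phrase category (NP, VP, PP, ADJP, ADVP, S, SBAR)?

VP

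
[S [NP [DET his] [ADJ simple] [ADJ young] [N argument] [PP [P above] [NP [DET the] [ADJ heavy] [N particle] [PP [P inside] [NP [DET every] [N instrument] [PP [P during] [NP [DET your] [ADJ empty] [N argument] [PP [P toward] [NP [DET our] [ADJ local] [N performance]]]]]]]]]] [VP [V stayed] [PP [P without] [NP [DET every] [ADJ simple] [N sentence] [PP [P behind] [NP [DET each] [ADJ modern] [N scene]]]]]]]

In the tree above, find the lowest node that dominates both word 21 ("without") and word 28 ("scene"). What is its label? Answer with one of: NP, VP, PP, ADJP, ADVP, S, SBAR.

PP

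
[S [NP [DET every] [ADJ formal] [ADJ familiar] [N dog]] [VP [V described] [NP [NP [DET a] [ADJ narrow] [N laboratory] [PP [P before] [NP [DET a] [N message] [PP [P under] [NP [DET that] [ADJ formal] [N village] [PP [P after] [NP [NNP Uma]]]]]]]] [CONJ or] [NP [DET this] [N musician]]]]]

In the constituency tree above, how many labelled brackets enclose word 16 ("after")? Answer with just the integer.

10

The word sits inside P, which is inside PP, inside NP, inside PP, inside NP, inside PP, inside NP, inside NP, inside VP, inside S — 10 brackets in all.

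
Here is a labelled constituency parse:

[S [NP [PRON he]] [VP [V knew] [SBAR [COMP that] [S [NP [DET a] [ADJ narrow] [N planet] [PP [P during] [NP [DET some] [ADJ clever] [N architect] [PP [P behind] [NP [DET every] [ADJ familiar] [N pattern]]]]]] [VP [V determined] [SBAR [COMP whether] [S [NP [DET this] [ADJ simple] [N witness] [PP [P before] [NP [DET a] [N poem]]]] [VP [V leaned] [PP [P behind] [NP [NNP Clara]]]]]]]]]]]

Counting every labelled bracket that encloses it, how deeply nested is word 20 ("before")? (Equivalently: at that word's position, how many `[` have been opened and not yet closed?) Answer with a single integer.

10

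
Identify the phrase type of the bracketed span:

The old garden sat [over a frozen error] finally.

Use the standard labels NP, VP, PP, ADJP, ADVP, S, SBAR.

PP

"over" is the head of the bracketed span, so the span is a prepositional phrase: PP.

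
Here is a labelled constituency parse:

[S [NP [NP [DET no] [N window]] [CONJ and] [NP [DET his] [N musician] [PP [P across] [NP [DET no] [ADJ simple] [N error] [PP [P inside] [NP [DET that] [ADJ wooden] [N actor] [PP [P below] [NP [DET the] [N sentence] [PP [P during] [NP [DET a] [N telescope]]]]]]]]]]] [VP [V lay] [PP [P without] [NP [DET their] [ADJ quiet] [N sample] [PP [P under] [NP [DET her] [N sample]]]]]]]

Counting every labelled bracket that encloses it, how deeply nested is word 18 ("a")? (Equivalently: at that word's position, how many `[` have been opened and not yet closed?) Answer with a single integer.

12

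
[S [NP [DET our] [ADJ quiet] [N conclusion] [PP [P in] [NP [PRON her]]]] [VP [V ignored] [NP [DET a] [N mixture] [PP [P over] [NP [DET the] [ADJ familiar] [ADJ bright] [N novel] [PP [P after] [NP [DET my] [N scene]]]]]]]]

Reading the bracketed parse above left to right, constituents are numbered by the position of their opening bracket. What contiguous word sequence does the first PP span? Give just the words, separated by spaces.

In left-to-right order the PP constituents are "in her"; "over the familiar bright novel after my scene"; "after my scene". Number 1 is "in her".

in her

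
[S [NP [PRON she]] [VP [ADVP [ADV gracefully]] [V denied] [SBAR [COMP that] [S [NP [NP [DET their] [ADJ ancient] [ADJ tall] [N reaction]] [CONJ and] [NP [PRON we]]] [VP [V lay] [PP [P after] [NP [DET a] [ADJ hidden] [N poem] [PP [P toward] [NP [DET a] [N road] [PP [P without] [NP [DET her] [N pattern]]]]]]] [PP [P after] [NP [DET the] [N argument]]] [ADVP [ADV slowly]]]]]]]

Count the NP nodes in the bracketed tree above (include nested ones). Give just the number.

Listing each NP by its span: [NP she]; [NP their ancient tall reaction and we]; [NP their ancient tall reaction]; [NP we]; [NP a hidden poem toward a road without her pattern]; [NP a road without her pattern] … — that makes 8.

8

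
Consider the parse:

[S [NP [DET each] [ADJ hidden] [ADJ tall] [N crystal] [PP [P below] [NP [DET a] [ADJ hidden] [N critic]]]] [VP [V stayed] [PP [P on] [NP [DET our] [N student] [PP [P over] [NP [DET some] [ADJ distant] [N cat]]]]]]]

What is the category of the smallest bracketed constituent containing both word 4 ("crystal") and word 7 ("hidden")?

NP

Both words fall inside [NP each hidden tall crystal below a hidden critic] (words 1–8), and no smaller constituent contains them both. Label: NP.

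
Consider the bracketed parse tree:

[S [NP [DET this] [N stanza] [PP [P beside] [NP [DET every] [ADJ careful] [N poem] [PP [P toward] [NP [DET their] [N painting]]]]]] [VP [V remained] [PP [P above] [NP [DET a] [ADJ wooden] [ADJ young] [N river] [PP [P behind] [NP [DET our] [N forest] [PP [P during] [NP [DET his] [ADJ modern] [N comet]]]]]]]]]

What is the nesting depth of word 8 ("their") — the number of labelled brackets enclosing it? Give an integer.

7

Counting open brackets not yet closed at "their": [S [NP [PP [NP [PP [NP [DET = 7.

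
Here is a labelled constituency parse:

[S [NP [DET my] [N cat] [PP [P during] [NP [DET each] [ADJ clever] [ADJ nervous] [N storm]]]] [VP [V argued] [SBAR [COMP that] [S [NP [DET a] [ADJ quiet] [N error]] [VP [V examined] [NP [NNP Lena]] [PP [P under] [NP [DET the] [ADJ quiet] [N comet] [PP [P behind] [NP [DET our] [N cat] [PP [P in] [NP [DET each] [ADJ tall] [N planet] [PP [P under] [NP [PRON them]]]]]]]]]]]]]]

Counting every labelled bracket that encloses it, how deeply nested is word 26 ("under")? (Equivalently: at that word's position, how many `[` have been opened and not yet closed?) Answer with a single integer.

13

The word sits inside P, which is inside PP, inside NP, inside PP, inside NP, inside PP, inside NP, inside PP, inside VP, inside S, inside SBAR, inside VP, inside S — 13 brackets in all.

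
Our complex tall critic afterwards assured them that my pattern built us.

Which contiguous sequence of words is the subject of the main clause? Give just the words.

"our complex tall critic" is the NP that combines with the VP headed by "assured" to form the main clause — the subject.

our complex tall critic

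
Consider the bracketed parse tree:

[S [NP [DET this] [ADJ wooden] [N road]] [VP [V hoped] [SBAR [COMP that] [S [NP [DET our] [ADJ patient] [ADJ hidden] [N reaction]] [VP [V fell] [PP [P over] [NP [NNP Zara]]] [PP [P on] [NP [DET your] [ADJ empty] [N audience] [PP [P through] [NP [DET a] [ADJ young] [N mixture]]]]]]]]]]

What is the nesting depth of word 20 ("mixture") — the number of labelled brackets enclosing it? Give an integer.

10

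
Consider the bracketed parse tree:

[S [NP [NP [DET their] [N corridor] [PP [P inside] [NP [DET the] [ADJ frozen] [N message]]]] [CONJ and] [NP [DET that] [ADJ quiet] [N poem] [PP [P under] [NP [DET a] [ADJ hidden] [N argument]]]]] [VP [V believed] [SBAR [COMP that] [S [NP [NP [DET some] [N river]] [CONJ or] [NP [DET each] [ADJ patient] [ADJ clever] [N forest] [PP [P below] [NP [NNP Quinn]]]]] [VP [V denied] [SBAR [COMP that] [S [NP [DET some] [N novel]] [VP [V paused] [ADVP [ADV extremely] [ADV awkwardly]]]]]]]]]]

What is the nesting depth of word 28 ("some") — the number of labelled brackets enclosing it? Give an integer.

The word sits inside DET, which is inside NP, inside S, inside SBAR, inside VP, inside S, inside SBAR, inside VP, inside S — 9 brackets in all.

9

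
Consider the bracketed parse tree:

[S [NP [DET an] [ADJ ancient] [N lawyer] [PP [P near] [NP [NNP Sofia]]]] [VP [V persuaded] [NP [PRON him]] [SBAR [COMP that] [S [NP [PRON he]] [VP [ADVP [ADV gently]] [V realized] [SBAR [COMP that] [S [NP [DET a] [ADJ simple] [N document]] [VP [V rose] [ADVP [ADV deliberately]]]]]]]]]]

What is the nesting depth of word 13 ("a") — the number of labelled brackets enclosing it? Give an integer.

The word sits inside DET, which is inside NP, inside S, inside SBAR, inside VP, inside S, inside SBAR, inside VP, inside S — 9 brackets in all.

9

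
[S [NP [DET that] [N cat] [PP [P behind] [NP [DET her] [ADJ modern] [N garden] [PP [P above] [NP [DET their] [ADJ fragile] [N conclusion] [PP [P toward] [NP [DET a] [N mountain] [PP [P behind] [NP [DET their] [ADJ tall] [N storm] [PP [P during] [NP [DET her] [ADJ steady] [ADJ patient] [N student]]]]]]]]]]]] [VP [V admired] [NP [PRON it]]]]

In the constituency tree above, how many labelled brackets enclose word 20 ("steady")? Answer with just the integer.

Path from the root down to the word: S → NP → PP → NP → PP → NP → PP → NP → PP → NP → PP → NP → ADJ. That is 13 enclosing brackets.

13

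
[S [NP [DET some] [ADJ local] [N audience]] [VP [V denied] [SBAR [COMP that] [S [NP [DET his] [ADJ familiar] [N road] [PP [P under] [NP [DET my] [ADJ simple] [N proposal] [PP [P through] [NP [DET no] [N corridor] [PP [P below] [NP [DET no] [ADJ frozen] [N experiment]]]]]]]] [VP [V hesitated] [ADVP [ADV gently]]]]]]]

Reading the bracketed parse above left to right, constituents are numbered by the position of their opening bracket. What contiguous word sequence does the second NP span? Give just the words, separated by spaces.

his familiar road under my simple proposal through no corridor below no frozen experiment

Opening `[NP` markers occur at word positions 1, 6, 10, 14, 17; the second of these opens the constituent [NP his familiar road under my simple proposal through no corridor below no frozen experiment].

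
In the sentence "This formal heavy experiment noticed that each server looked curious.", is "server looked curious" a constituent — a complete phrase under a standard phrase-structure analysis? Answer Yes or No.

The sequence begins inside the noun phrase "each server" and ends inside the verb phrase "looked curious"; it crosses a phrase boundary, so no single node in the tree spans exactly those words.

No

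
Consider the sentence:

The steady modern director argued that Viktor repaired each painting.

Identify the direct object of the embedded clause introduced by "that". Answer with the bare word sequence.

each painting

The verb of the embedded clause introduced by "that" is "repaired"; its direct object is the NP "each painting".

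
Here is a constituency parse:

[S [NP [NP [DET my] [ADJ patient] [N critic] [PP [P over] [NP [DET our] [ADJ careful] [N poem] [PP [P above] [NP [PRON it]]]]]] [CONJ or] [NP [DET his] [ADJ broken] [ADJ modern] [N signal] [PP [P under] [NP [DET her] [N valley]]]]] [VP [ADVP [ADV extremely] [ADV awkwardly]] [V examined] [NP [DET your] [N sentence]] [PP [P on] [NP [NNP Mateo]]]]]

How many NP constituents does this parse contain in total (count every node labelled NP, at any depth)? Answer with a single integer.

8

Scanning left to right, an opening `[NP` appears at word positions 1, 1, 5, 9, 11, 16, 21, 24 — 8 in total.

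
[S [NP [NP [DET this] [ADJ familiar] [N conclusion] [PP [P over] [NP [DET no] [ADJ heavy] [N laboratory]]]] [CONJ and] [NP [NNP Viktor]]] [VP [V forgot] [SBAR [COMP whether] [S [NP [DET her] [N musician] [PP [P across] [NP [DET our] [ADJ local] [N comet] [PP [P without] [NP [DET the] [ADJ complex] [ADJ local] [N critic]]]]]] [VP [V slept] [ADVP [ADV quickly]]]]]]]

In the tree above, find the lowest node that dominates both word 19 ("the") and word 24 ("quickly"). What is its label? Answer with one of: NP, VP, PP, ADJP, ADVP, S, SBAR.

The smallest bracket enclosing both words is [S her musician across our local comet without the complex local critic slept quickly], so the label is S.

S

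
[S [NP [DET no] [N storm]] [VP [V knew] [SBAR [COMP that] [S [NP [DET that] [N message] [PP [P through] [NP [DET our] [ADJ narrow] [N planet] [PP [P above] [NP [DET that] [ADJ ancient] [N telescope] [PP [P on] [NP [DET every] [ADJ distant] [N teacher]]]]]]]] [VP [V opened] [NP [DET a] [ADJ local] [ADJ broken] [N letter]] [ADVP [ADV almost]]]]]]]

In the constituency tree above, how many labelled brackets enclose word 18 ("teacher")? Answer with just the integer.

12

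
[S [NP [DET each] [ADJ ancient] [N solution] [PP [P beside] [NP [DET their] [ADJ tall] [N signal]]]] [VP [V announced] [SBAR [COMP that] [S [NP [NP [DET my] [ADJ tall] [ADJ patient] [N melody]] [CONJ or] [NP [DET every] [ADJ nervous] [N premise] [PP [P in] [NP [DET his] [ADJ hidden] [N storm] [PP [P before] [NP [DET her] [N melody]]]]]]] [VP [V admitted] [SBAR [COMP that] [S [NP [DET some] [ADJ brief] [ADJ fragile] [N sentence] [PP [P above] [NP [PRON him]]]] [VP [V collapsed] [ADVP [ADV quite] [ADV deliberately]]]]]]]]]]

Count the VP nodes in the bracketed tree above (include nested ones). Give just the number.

3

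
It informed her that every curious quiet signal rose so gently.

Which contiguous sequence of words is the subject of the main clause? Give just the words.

it

The subject of the main clause is the NP immediately before the verb "informed": "it".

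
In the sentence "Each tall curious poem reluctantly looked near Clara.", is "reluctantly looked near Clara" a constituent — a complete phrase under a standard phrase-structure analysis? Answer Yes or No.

Yes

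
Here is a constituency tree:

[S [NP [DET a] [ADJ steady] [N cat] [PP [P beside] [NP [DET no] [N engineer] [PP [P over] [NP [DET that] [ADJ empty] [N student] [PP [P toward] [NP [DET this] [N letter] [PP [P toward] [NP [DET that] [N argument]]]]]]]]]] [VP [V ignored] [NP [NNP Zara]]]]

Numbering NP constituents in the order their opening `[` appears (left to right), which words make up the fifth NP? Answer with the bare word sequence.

that argument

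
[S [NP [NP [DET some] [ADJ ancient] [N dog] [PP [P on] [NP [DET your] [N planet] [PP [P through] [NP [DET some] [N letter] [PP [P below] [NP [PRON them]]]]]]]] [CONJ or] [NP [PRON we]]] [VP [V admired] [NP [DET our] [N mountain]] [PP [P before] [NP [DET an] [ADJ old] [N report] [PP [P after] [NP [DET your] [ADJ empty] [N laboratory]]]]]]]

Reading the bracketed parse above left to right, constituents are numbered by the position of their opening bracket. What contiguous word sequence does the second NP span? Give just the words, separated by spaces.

The NP opening brackets appear, in order, over: "some ancient dog on your planet through some letter below them or we"; "some ancient dog on your planet through some letter below them"; "your planet through some letter below them"; "some letter below them"; "them"; "we"; "our mountain"; "an old report after your empty laboratory"; "your empty laboratory". The second one spans "some ancient dog on your planet through some letter below them".

some ancient dog on your planet through some letter below them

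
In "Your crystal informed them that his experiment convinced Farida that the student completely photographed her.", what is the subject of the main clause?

your crystal

"your crystal" is the NP that combines with the VP headed by "informed" to form the main clause — the subject.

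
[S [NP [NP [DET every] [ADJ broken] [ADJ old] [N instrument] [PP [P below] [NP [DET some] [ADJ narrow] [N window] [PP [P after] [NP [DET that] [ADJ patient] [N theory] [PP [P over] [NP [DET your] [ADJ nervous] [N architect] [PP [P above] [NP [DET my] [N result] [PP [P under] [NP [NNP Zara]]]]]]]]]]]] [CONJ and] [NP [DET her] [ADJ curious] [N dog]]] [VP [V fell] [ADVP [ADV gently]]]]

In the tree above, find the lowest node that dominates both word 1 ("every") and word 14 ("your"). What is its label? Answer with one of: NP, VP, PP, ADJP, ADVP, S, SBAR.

NP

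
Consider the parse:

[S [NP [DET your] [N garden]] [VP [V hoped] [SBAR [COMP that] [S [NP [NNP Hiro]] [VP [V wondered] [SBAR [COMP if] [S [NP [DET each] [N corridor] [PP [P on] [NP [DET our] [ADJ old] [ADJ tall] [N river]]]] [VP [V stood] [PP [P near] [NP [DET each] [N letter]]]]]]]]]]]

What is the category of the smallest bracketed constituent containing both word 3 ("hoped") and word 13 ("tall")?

VP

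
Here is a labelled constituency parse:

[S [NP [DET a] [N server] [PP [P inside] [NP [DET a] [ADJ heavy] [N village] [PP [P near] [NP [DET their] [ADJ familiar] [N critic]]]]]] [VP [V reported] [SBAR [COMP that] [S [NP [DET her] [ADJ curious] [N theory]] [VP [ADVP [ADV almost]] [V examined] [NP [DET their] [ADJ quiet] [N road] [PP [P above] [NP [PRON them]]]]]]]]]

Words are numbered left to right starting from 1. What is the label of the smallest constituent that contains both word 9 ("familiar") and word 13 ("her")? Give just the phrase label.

S

Word 9 lies under S → NP → PP → NP → PP → NP → ADJ; word 13 lies under S → VP → SBAR → S → NP → DET. The lowest shared node is the S.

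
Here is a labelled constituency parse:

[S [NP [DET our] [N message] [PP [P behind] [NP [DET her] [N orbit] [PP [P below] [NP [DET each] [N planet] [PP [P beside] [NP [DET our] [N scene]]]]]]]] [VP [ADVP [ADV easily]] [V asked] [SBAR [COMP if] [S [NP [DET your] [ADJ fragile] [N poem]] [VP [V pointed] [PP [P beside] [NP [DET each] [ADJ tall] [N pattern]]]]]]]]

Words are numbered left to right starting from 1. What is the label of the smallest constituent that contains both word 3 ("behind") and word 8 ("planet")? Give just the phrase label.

PP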